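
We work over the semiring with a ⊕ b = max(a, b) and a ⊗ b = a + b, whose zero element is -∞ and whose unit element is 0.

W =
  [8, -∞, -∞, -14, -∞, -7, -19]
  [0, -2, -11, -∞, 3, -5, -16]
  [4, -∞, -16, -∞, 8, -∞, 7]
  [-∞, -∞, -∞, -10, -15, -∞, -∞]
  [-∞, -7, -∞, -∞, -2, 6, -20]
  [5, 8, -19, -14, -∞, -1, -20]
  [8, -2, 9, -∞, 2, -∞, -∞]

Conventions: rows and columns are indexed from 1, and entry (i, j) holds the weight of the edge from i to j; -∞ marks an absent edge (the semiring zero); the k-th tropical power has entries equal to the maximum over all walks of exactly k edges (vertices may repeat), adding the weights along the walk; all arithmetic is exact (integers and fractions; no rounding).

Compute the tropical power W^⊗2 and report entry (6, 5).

W^⊗2:
  [16, 1, -10, -6, -17, 1, -11]
  [8, 3, -7, -14, 1, 9, -4]
  [15, 5, 16, -10, 9, 14, -9]
  [-∞, -22, -∞, -20, -17, -9, -35]
  [11, 14, -11, -8, -4, 5, -14]
  [13, 7, -3, -9, 11, 3, -8]
  [16, -4, -7, -6, 17, 8, 16]
Key observation: the optimum is the walk 6->2->5, with weight 8 + 3 = 11.
Optimal value attained by: walk 6->2->5.
Answer: (W^⊗2)[6][5] = 11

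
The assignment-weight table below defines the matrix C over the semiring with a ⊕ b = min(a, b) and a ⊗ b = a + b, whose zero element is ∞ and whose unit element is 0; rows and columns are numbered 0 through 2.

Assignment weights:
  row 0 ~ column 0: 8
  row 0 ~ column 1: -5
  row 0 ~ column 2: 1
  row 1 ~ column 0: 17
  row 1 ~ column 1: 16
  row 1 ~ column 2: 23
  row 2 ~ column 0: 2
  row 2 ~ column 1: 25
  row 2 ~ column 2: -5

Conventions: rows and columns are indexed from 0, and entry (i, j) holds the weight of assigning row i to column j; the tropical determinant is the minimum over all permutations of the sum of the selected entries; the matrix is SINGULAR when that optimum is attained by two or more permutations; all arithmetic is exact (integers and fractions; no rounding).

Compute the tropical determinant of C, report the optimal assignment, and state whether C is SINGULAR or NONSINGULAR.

σ = (0, 1, 2): 8 + 16 + (-5) = 19
σ = (0, 2, 1): 8 + 23 + 25 = 56
σ = (1, 0, 2): (-5) + 17 + (-5) = 7
σ = (1, 2, 0): (-5) + 23 + 2 = 20
σ = (2, 0, 1): 1 + 17 + 25 = 43
σ = (2, 1, 0): 1 + 16 + 2 = 19
Optimal value attained by: σ = (1, 0, 2).
Answer: det⊕(C) = 7; verdict: NONSINGULAR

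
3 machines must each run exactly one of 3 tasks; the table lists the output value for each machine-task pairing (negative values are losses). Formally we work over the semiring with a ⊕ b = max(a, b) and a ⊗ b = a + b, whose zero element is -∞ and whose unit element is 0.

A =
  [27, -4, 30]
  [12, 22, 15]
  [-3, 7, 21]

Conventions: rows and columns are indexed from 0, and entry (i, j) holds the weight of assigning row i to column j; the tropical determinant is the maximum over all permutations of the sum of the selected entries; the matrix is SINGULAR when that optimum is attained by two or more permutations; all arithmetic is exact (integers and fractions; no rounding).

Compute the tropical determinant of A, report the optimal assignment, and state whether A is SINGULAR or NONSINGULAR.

σ = (0, 1, 2): 27 + 22 + 21 = 70
σ = (0, 2, 1): 27 + 15 + 7 = 49
σ = (1, 0, 2): (-4) + 12 + 21 = 29
σ = (1, 2, 0): (-4) + 15 + (-3) = 8
σ = (2, 0, 1): 30 + 12 + 7 = 49
σ = (2, 1, 0): 30 + 22 + (-3) = 49
Optimal value attained by: σ = (0, 1, 2).
Answer: det⊕(A) = 70; verdict: NONSINGULAR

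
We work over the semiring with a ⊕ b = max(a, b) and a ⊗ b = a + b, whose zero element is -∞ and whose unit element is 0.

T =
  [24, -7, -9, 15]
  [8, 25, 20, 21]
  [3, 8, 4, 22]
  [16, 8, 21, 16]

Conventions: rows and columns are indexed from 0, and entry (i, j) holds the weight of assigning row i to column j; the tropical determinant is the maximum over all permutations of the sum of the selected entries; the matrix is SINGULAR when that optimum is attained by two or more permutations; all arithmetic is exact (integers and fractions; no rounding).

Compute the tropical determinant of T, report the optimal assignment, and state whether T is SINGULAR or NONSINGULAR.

σ = (0, 1, 2, 3): 24 + 25 + 4 + 16 = 69
σ = (0, 1, 3, 2): 24 + 25 + 22 + 21 = 92
σ = (0, 2, 1, 3): 24 + 20 + 8 + 16 = 68
σ = (0, 2, 3, 1): 24 + 20 + 22 + 8 = 74
σ = (0, 3, 1, 2): 24 + 21 + 8 + 21 = 74
σ = (0, 3, 2, 1): 24 + 21 + 4 + 8 = 57
σ = (1, 0, 2, 3): (-7) + 8 + 4 + 16 = 21
σ = (1, 0, 3, 2): (-7) + 8 + 22 + 21 = 44
σ = (1, 2, 0, 3): (-7) + 20 + 3 + 16 = 32
σ = (1, 2, 3, 0): (-7) + 20 + 22 + 16 = 51
σ = (1, 3, 0, 2): (-7) + 21 + 3 + 21 = 38
σ = (1, 3, 2, 0): (-7) + 21 + 4 + 16 = 34
σ = (2, 0, 1, 3): (-9) + 8 + 8 + 16 = 23
σ = (2, 0, 3, 1): (-9) + 8 + 22 + 8 = 29
σ = (2, 1, 0, 3): (-9) + 25 + 3 + 16 = 35
σ = (2, 1, 3, 0): (-9) + 25 + 22 + 16 = 54
σ = (2, 3, 0, 1): (-9) + 21 + 3 + 8 = 23
σ = (2, 3, 1, 0): (-9) + 21 + 8 + 16 = 36
σ = (3, 0, 1, 2): 15 + 8 + 8 + 21 = 52
σ = (3, 0, 2, 1): 15 + 8 + 4 + 8 = 35
σ = (3, 1, 0, 2): 15 + 25 + 3 + 21 = 64
σ = (3, 1, 2, 0): 15 + 25 + 4 + 16 = 60
σ = (3, 2, 0, 1): 15 + 20 + 3 + 8 = 46
σ = (3, 2, 1, 0): 15 + 20 + 8 + 16 = 59
Optimal value attained by: σ = (0, 1, 3, 2).
Answer: det⊕(T) = 92; verdict: NONSINGULAR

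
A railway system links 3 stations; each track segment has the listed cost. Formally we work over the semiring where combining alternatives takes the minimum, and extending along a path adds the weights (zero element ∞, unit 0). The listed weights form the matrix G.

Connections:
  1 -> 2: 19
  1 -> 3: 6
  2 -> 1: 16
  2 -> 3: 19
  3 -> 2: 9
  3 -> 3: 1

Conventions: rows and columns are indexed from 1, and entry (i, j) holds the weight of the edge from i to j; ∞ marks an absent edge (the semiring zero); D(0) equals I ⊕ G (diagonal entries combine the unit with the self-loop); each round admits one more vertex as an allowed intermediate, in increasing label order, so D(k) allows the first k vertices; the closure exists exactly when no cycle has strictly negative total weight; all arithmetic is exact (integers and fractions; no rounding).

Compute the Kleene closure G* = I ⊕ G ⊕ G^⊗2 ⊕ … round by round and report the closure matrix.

D(0):
  [0, 19, 6]
  [16, 0, 19]
  [∞, 9, 0]
D(1):
  [0, 19, 6]
  [16, 0, 19]
  [∞, 9, 0]
D(2):
  [0, 19, 6]
  [16, 0, 19]
  [25, 9, 0]
D(3):
  [0, 15, 6]
  [16, 0, 19]
  [25, 9, 0]
Answer: G* = [[0, 15, 6], [16, 0, 19], [25, 9, 0]]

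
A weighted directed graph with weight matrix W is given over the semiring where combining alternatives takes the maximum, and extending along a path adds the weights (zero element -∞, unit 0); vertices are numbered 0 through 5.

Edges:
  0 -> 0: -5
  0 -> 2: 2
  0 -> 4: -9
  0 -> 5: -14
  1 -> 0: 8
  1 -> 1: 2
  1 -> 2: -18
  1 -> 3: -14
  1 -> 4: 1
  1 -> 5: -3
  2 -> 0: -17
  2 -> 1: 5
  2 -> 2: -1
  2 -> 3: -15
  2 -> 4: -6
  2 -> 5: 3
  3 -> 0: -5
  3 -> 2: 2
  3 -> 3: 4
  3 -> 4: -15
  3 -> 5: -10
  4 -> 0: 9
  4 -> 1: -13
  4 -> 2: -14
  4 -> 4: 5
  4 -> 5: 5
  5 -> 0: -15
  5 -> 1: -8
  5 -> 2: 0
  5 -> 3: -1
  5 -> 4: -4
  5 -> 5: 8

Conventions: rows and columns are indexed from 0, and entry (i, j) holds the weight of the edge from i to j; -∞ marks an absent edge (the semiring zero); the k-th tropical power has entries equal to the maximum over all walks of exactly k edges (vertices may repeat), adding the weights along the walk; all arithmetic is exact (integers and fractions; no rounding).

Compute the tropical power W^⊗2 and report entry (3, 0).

W^⊗2:
  [0, 7, 1, -13, -4, 5]
  [10, 4, 10, -4, 6, 6]
  [13, 7, 3, 2, 6, 11]
  [-1, 7, 6, 8, -4, 5]
  [14, -3, 11, 4, 10, 13]
  [5, 5, 8, 7, 4, 16]
Key observation: the optimum is the walk 3->3->0, with weight 4 + (-5) = -1.
Optimal value attained by: walk 3->3->0.
Answer: (W^⊗2)[3][0] = -1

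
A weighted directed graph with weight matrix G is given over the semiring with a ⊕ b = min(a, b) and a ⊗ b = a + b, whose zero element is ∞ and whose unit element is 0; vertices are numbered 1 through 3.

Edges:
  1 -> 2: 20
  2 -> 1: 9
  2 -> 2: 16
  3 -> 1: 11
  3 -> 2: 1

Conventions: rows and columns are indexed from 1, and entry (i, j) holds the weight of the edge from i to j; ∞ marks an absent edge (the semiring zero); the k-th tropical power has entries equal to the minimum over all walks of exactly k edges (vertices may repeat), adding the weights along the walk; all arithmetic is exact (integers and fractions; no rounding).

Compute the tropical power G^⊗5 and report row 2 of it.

G^⊗2:
  [29, 36, ∞]
  [25, 29, ∞]
  [10, 17, ∞]
G^⊗3:
  [45, 49, ∞]
  [38, 45, ∞]
  [26, 30, ∞]
G^⊗4:
  [58, 65, ∞]
  [54, 58, ∞]
  [39, 46, ∞]
G^⊗5:
  [74, 78, ∞]
  [67, 74, ∞]
  [55, 59, ∞]
Answer: row 2 of G^⊗5 = [67, 74, ∞]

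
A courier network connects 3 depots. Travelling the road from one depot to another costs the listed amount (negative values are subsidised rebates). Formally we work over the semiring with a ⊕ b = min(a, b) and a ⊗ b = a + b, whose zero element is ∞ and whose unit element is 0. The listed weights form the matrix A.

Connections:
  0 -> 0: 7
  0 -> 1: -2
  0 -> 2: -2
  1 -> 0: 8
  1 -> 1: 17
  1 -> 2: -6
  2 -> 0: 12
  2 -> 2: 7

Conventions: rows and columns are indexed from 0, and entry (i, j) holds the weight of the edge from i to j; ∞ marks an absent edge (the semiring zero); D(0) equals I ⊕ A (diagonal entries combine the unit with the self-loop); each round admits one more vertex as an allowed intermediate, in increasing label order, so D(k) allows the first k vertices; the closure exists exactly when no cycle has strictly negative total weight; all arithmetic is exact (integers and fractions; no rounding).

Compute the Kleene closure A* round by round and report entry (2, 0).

D(0):
  [0, -2, -2]
  [8, 0, -6]
  [12, ∞, 0]
D(1):
  [0, -2, -2]
  [8, 0, -6]
  [12, 10, 0]
D(2):
  [0, -2, -8]
  [8, 0, -6]
  [12, 10, 0]
D(3):
  [0, -2, -8]
  [6, 0, -6]
  [12, 10, 0]
Answer: A*[2][0] = 12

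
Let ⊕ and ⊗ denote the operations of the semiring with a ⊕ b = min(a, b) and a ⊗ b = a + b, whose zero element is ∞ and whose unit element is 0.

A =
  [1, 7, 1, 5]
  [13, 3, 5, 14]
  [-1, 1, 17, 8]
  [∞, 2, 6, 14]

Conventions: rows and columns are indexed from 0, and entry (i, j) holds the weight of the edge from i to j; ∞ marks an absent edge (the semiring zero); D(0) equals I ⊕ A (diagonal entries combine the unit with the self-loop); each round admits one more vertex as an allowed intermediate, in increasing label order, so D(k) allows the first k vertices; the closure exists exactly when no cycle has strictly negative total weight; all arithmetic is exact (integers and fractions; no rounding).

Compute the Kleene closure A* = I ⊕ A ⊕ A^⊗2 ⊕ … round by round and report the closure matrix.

D(0):
  [0, 7, 1, 5]
  [13, 0, 5, 14]
  [-1, 1, 0, 8]
  [∞, 2, 6, 0]
D(1):
  [0, 7, 1, 5]
  [13, 0, 5, 14]
  [-1, 1, 0, 4]
  [∞, 2, 6, 0]
D(2):
  [0, 7, 1, 5]
  [13, 0, 5, 14]
  [-1, 1, 0, 4]
  [15, 2, 6, 0]
D(3):
  [0, 2, 1, 5]
  [4, 0, 5, 9]
  [-1, 1, 0, 4]
  [5, 2, 6, 0]
D(4):
  [0, 2, 1, 5]
  [4, 0, 5, 9]
  [-1, 1, 0, 4]
  [5, 2, 6, 0]
Answer: A* = [[0, 2, 1, 5], [4, 0, 5, 9], [-1, 1, 0, 4], [5, 2, 6, 0]]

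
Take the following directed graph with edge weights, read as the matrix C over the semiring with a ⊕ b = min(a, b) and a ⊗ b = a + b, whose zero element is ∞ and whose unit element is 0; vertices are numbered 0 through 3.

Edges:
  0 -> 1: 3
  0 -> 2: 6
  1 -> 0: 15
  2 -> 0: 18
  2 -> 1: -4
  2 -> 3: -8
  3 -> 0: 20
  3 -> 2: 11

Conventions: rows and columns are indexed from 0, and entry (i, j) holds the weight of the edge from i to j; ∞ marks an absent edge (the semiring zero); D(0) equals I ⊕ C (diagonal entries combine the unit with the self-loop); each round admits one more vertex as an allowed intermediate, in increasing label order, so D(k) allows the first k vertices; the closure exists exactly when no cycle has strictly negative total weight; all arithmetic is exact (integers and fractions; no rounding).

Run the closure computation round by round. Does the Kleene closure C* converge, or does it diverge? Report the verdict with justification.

D(0):
  [0, 3, 6, ∞]
  [15, 0, ∞, ∞]
  [18, -4, 0, -8]
  [20, ∞, 11, 0]
D(1):
  [0, 3, 6, ∞]
  [15, 0, 21, ∞]
  [18, -4, 0, -8]
  [20, 23, 11, 0]
D(2):
  [0, 3, 6, ∞]
  [15, 0, 21, ∞]
  [11, -4, 0, -8]
  [20, 23, 11, 0]
D(3):
  [0, 2, 6, -2]
  [15, 0, 21, 13]
  [11, -4, 0, -8]
  [20, 7, 11, 0]
D(4):
  [0, 2, 6, -2]
  [15, 0, 21, 13]
  [11, -4, 0, -8]
  [20, 7, 11, 0]
Key observation: every diagonal entry stays at the unit through all rounds, so no improving cycle exists.
Answer: CONVERGES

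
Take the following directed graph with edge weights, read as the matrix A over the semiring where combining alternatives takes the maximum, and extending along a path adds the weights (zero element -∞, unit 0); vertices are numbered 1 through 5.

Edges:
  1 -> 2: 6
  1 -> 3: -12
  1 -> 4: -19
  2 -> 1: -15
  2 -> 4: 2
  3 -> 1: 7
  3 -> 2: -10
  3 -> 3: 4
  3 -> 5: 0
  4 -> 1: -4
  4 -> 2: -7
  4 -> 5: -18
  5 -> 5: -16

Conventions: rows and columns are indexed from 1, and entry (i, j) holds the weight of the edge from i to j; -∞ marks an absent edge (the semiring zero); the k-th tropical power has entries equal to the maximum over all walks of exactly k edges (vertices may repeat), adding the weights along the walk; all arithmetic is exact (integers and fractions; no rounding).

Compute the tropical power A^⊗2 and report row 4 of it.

A^⊗2:
  [-5, -22, -8, 8, -12]
  [-2, -5, -27, -34, -16]
  [11, 13, 8, -8, 4]
  [-22, 2, -16, -5, -34]
  [-∞, -∞, -∞, -∞, -32]
Answer: row 4 of A^⊗2 = [-22, 2, -16, -5, -34]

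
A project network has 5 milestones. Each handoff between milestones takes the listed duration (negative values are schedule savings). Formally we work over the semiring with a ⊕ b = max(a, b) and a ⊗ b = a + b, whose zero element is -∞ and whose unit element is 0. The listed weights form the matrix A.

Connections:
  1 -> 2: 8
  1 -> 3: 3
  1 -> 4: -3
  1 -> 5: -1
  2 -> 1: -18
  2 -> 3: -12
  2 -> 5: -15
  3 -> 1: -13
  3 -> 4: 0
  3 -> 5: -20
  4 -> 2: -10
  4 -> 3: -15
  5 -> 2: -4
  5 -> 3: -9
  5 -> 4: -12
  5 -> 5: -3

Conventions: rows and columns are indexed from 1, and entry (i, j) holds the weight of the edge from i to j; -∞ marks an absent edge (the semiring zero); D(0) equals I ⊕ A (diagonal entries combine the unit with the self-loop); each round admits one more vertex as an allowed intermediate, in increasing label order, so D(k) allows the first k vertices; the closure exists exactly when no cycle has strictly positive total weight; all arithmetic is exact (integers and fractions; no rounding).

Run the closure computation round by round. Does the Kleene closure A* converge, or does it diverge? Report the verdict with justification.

D(0):
  [0, 8, 3, -3, -1]
  [-18, 0, -12, -∞, -15]
  [-13, -∞, 0, 0, -20]
  [-∞, -10, -15, 0, -∞]
  [-∞, -4, -9, -12, 0]
D(1):
  [0, 8, 3, -3, -1]
  [-18, 0, -12, -21, -15]
  [-13, -5, 0, 0, -14]
  [-∞, -10, -15, 0, -∞]
  [-∞, -4, -9, -12, 0]
D(2):
  [0, 8, 3, -3, -1]
  [-18, 0, -12, -21, -15]
  [-13, -5, 0, 0, -14]
  [-28, -10, -15, 0, -25]
  [-22, -4, -9, -12, 0]
D(3):
  [0, 8, 3, 3, -1]
  [-18, 0, -12, -12, -15]
  [-13, -5, 0, 0, -14]
  [-28, -10, -15, 0, -25]
  [-22, -4, -9, -9, 0]
D(4):
  [0, 8, 3, 3, -1]
  [-18, 0, -12, -12, -15]
  [-13, -5, 0, 0, -14]
  [-28, -10, -15, 0, -25]
  [-22, -4, -9, -9, 0]
D(5):
  [0, 8, 3, 3, -1]
  [-18, 0, -12, -12, -15]
  [-13, -5, 0, 0, -14]
  [-28, -10, -15, 0, -25]
  [-22, -4, -9, -9, 0]
Key observation: every diagonal entry stays at the unit through all rounds, so no improving cycle exists.
Answer: CONVERGES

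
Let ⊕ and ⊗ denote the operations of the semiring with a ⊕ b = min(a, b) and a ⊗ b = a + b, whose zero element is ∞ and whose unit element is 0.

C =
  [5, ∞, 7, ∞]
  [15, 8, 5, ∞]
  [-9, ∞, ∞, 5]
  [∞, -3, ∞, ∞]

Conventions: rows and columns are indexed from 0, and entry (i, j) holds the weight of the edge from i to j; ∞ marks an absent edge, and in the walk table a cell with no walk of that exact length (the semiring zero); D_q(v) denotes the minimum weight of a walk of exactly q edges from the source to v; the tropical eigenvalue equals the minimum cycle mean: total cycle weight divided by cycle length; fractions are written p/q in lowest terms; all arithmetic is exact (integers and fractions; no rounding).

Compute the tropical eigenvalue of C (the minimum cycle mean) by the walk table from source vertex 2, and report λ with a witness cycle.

q=0: [∞, ∞, 0, ∞]
q=1: [-9, ∞, ∞, 5]
q=2: [-4, 2, -2, ∞]
q=3: [-11, 10, 3, 3]
q=4: [-6, 0, -4, 8]
Optimal cycle mean attained by: cycle 0->2->0, total 7 + (-9), length 2.
Answer: λ = -1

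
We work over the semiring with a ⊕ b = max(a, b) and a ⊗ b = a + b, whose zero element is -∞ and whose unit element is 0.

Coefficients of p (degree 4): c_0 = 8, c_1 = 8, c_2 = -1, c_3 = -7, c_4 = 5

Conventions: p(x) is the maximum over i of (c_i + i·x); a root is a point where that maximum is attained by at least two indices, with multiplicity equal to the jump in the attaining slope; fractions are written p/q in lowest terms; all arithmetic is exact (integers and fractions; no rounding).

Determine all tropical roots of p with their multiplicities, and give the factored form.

hull edge (i=0, c=8) to (i=1, c=8): slope 0, span 1
hull edge (i=1, c=8) to (i=4, c=5): slope -1, span 3
Factored form: p(x) = 5 ⊗ (x ⊕ 0) ⊗ (x ⊕ 1) ⊗ (x ⊕ 1) ⊗ (x ⊕ 1)
Answer: roots = 0 (mult 1), 1 (mult 3)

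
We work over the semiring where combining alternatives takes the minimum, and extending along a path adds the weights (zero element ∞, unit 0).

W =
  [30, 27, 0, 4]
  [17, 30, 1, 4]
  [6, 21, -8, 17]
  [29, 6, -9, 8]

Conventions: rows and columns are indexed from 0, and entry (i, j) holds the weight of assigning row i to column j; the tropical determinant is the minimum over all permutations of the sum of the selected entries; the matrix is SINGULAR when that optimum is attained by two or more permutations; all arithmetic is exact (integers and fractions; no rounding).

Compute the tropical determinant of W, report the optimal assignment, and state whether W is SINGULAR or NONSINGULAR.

σ = (0, 1, 2, 3): 30 + 30 + (-8) + 8 = 60
σ = (0, 1, 3, 2): 30 + 30 + 17 + (-9) = 68
σ = (0, 2, 1, 3): 30 + 1 + 21 + 8 = 60
σ = (0, 2, 3, 1): 30 + 1 + 17 + 6 = 54
σ = (0, 3, 1, 2): 30 + 4 + 21 + (-9) = 46
σ = (0, 3, 2, 1): 30 + 4 + (-8) + 6 = 32
σ = (1, 0, 2, 3): 27 + 17 + (-8) + 8 = 44
σ = (1, 0, 3, 2): 27 + 17 + 17 + (-9) = 52
σ = (1, 2, 0, 3): 27 + 1 + 6 + 8 = 42
σ = (1, 2, 3, 0): 27 + 1 + 17 + 29 = 74
σ = (1, 3, 0, 2): 27 + 4 + 6 + (-9) = 28
σ = (1, 3, 2, 0): 27 + 4 + (-8) + 29 = 52
σ = (2, 0, 1, 3): 0 + 17 + 21 + 8 = 46
σ = (2, 0, 3, 1): 0 + 17 + 17 + 6 = 40
σ = (2, 1, 0, 3): 0 + 30 + 6 + 8 = 44
σ = (2, 1, 3, 0): 0 + 30 + 17 + 29 = 76
σ = (2, 3, 0, 1): 0 + 4 + 6 + 6 = 16
σ = (2, 3, 1, 0): 0 + 4 + 21 + 29 = 54
σ = (3, 0, 1, 2): 4 + 17 + 21 + (-9) = 33
σ = (3, 0, 2, 1): 4 + 17 + (-8) + 6 = 19
σ = (3, 1, 0, 2): 4 + 30 + 6 + (-9) = 31
σ = (3, 1, 2, 0): 4 + 30 + (-8) + 29 = 55
σ = (3, 2, 0, 1): 4 + 1 + 6 + 6 = 17
σ = (3, 2, 1, 0): 4 + 1 + 21 + 29 = 55
Optimal value attained by: σ = (2, 3, 0, 1).
Answer: det⊕(W) = 16; verdict: NONSINGULAR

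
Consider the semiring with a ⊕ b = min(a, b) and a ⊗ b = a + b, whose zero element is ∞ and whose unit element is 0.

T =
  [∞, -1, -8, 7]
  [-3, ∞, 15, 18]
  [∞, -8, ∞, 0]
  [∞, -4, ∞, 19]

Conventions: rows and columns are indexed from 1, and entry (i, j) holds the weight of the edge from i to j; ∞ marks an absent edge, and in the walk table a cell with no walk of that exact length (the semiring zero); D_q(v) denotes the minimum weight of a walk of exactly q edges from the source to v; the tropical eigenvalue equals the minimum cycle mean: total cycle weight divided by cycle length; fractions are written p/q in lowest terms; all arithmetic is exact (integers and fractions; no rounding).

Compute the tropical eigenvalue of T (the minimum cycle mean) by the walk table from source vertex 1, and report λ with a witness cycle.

q=0: [0, ∞, ∞, ∞]
q=1: [∞, -1, -8, 7]
q=2: [-4, -16, 14, -8]
q=3: [-19, -12, -12, 2]
q=4: [-15, -20, -27, -12]
Optimal cycle mean attained by: cycle 1->3->2->1, total (-8) + (-8) + (-3), length 3.
Answer: λ = -19/3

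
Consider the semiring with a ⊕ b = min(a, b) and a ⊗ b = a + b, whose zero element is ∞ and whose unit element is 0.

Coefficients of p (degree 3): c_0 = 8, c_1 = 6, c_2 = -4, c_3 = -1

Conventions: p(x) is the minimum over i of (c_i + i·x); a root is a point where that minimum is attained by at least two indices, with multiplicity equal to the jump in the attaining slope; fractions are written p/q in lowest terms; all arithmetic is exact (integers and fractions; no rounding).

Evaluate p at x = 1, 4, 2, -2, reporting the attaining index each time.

p(1) = min(8+0·1=8, 6+1·1=7, -4+2·1=-2, -1+3·1=2) = -2 (attained by i=2)
p(4) = min(8+0·4=8, 6+1·4=10, -4+2·4=4, -1+3·4=11) = 4 (attained by i=2)
p(2) = min(8+0·2=8, 6+1·2=8, -4+2·2=0, -1+3·2=5) = 0 (attained by i=2)
p(-2) = min(8+0·(-2)=8, 6+1·(-2)=4, -4+2·(-2)=-8, -1+3·(-2)=-7) = -8 (attained by i=2)
Answer: p(1) = -2; p(4) = 4; p(2) = 0; p(-2) = -8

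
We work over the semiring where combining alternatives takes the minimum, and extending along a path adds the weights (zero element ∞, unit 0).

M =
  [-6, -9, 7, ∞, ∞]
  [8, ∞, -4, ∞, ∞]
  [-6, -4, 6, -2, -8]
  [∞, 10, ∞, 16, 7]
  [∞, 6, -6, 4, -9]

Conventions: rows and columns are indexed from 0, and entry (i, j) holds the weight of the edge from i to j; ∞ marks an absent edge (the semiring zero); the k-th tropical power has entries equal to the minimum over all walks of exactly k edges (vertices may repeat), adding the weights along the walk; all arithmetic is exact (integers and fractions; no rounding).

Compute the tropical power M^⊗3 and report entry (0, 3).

M^⊗2:
  [-12, -15, -13, 5, -1]
  [-10, -8, 2, -6, -12]
  [-12, -15, -14, -4, -17]
  [18, 13, 1, 11, -2]
  [-12, -10, -15, -8, -18]
M^⊗3:
  [-19, -21, -19, -15, -21]
  [-16, -19, -18, -8, -21]
  [-20, -21, -23, -16, -26]
  [-5, -3, -8, -1, -11]
  [-21, -21, -24, -17, -27]
Key observation: the optimum is the walk 0->1->2->3, with weight (-9) + (-4) + (-2) = -15.
Optimal value attained by: walk 0->1->2->3.
Answer: (M^⊗3)[0][3] = -15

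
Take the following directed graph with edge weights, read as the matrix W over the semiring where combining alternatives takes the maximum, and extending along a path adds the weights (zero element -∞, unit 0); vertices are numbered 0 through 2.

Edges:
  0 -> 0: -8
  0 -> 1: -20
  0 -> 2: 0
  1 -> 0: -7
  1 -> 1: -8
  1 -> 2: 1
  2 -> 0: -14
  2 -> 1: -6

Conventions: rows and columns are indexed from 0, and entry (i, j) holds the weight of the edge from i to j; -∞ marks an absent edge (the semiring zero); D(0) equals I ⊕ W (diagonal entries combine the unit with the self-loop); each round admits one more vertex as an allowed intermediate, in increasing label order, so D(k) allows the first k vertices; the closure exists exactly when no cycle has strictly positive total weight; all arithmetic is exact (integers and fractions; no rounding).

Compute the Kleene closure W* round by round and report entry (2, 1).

D(0):
  [0, -20, 0]
  [-7, 0, 1]
  [-14, -6, 0]
D(1):
  [0, -20, 0]
  [-7, 0, 1]
  [-14, -6, 0]
D(2):
  [0, -20, 0]
  [-7, 0, 1]
  [-13, -6, 0]
D(3):
  [0, -6, 0]
  [-7, 0, 1]
  [-13, -6, 0]
Answer: W*[2][1] = -6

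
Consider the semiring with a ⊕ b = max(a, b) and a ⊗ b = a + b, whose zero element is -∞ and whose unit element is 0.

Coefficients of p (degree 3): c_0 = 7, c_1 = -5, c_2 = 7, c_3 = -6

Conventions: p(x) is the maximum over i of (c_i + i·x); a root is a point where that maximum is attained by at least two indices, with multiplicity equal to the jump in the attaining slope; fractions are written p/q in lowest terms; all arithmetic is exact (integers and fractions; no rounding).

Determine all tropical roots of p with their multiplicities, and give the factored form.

hull edge (i=0, c=7) to (i=2, c=7): slope 0, span 2
hull edge (i=2, c=7) to (i=3, c=-6): slope -13, span 1
Factored form: p(x) = -6 ⊗ (x ⊕ 0) ⊗ (x ⊕ 0) ⊗ (x ⊕ 13)
Answer: roots = 0 (mult 2), 13 (mult 1)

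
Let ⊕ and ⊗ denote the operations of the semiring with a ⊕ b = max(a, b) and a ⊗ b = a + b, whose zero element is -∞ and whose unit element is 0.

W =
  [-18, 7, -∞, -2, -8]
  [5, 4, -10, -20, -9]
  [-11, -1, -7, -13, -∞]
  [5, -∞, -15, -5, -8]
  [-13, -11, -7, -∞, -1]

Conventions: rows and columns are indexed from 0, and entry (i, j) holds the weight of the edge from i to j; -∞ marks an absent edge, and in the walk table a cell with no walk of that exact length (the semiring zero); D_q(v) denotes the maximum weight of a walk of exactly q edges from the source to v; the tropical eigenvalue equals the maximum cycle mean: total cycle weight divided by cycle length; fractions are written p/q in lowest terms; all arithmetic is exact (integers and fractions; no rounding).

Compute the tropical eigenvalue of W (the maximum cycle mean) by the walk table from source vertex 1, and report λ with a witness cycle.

q=0: [-∞, 0, -∞, -∞, -∞]
q=1: [5, 4, -10, -20, -9]
q=2: [9, 12, -6, 3, -3]
q=3: [17, 16, 2, 7, 3]
q=4: [21, 24, 6, 15, 9]
q=5: [29, 28, 14, 19, 15]
Optimal cycle mean attained by: cycle 0->1->0, total 7 + 5, length 2.
Answer: λ = 6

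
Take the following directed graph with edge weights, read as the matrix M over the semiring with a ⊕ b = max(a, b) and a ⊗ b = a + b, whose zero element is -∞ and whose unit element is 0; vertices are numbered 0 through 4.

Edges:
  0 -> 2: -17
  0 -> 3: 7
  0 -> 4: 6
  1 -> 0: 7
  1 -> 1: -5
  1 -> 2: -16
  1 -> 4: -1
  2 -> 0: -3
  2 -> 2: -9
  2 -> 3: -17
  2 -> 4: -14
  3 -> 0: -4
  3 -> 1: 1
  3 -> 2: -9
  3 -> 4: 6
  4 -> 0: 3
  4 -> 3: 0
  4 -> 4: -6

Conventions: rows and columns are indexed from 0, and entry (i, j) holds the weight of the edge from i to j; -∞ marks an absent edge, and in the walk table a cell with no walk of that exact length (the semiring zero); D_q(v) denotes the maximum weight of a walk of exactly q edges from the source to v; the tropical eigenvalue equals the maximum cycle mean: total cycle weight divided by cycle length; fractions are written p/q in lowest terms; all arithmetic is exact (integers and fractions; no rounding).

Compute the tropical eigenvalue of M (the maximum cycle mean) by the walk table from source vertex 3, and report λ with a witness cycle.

q=0: [-∞, -∞, -∞, 0, -∞]
q=1: [-4, 1, -9, -∞, 6]
q=2: [9, -4, -15, 6, 2]
q=3: [5, 7, -3, 16, 15]
q=4: [18, 17, 7, 15, 22]
q=5: [25, 16, 6, 25, 24]
Optimal cycle mean attained by: cycle 0->3->4->0, total 7 + 6 + 3, length 3.
Answer: λ = 16/3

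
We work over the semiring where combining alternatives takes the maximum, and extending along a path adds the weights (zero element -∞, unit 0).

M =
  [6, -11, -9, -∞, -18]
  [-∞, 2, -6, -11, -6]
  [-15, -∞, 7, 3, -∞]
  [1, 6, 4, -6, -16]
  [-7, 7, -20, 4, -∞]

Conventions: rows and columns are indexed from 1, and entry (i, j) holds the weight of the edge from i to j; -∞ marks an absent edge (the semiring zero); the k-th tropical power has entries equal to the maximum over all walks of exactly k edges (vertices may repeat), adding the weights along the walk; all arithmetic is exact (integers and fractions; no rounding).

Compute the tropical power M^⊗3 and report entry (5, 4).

M^⊗2:
  [12, -5, -2, -6, -12]
  [-10, 4, 1, -2, -4]
  [4, 9, 14, 10, -13]
  [7, 8, 11, 7, 0]
  [5, 10, 8, -2, 1]
M^⊗3:
  [18, 1, 5, 1, -6]
  [-1, 6, 8, 4, -2]
  [11, 16, 21, 17, 3]
  [13, 13, 18, 14, 2]
  [11, 12, 15, 11, 4]
Key observation: the optimum is the walk 5->4->3->4, with weight 4 + 4 + 3 = 11.
Optimal value attained by: walk 5->4->3->4.
Answer: (M^⊗3)[5][4] = 11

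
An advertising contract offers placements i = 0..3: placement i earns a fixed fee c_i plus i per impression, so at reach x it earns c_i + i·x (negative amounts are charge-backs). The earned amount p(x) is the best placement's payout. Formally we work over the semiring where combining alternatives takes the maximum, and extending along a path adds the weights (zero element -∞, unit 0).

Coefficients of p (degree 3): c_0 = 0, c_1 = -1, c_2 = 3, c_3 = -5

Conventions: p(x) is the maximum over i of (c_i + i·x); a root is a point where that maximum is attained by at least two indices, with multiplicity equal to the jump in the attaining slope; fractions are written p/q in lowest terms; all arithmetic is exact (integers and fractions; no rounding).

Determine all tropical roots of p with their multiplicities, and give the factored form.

hull edge (i=0, c=0) to (i=2, c=3): slope 3/2, span 2
hull edge (i=2, c=3) to (i=3, c=-5): slope -8, span 1
Factored form: p(x) = -5 ⊗ (x ⊕ (-3/2)) ⊗ (x ⊕ (-3/2)) ⊗ (x ⊕ 8)
Answer: roots = -3/2 (mult 2), 8 (mult 1)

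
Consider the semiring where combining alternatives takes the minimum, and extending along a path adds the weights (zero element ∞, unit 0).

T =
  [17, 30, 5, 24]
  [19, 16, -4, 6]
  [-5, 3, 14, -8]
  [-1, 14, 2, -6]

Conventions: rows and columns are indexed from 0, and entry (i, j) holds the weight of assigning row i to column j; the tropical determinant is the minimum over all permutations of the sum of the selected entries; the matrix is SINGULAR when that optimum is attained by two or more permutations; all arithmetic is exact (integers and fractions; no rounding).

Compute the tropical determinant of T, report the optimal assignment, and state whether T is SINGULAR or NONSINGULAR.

σ = (0, 1, 2, 3): 17 + 16 + 14 + (-6) = 41
σ = (0, 1, 3, 2): 17 + 16 + (-8) + 2 = 27
σ = (0, 2, 1, 3): 17 + (-4) + 3 + (-6) = 10
σ = (0, 2, 3, 1): 17 + (-4) + (-8) + 14 = 19
σ = (0, 3, 1, 2): 17 + 6 + 3 + 2 = 28
σ = (0, 3, 2, 1): 17 + 6 + 14 + 14 = 51
σ = (1, 0, 2, 3): 30 + 19 + 14 + (-6) = 57
σ = (1, 0, 3, 2): 30 + 19 + (-8) + 2 = 43
σ = (1, 2, 0, 3): 30 + (-4) + (-5) + (-6) = 15
σ = (1, 2, 3, 0): 30 + (-4) + (-8) + (-1) = 17
σ = (1, 3, 0, 2): 30 + 6 + (-5) + 2 = 33
σ = (1, 3, 2, 0): 30 + 6 + 14 + (-1) = 49
σ = (2, 0, 1, 3): 5 + 19 + 3 + (-6) = 21
σ = (2, 0, 3, 1): 5 + 19 + (-8) + 14 = 30
σ = (2, 1, 0, 3): 5 + 16 + (-5) + (-6) = 10
σ = (2, 1, 3, 0): 5 + 16 + (-8) + (-1) = 12
σ = (2, 3, 0, 1): 5 + 6 + (-5) + 14 = 20
σ = (2, 3, 1, 0): 5 + 6 + 3 + (-1) = 13
σ = (3, 0, 1, 2): 24 + 19 + 3 + 2 = 48
σ = (3, 0, 2, 1): 24 + 19 + 14 + 14 = 71
σ = (3, 1, 0, 2): 24 + 16 + (-5) + 2 = 37
σ = (3, 1, 2, 0): 24 + 16 + 14 + (-1) = 53
σ = (3, 2, 0, 1): 24 + (-4) + (-5) + 14 = 29
σ = (3, 2, 1, 0): 24 + (-4) + 3 + (-1) = 22
Optimal value attained by: σ = (0, 2, 1, 3).
Answer: det⊕(T) = 10; verdict: SINGULAR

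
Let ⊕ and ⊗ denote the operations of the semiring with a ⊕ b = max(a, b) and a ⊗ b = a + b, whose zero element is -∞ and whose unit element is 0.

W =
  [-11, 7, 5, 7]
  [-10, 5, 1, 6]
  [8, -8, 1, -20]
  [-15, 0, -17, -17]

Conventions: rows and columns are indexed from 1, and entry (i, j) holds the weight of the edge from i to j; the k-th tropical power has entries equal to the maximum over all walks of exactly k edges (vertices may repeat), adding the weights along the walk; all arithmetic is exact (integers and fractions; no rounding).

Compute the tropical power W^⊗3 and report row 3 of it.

W^⊗2:
  [13, 12, 8, 13]
  [9, 10, 6, 11]
  [9, 15, 13, 15]
  [-9, 5, 1, 6]
W^⊗3:
  [16, 20, 18, 20]
  [14, 16, 14, 16]
  [21, 20, 16, 21]
  [9, 10, 6, 11]
Answer: row 3 of W^⊗3 = [21, 20, 16, 21]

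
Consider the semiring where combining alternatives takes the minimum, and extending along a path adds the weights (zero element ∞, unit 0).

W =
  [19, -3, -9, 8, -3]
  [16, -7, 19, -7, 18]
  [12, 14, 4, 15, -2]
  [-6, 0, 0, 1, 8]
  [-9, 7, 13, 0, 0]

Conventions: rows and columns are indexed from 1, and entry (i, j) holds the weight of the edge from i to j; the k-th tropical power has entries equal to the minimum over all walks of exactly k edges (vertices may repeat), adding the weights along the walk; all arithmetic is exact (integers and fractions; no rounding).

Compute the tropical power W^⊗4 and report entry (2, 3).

W^⊗2:
  [-12, -10, -5, -10, -11]
  [-13, -14, -7, -14, 1]
  [-11, 5, 3, -2, -2]
  [-5, -9, -15, -7, -9]
  [-9, -12, -18, -1, -12]
W^⊗3:
  [-20, -17, -21, -17, -15]
  [-20, -21, -22, -21, -16]
  [-11, -14, -20, -3, -14]
  [-18, -16, -14, -16, -17]
  [-21, -19, -18, -19, -20]
W^⊗4:
  [-24, -24, -29, -24, -23]
  [-27, -28, -29, -28, -24]
  [-23, -21, -20, -21, -22]
  [-26, -23, -27, -23, -21]
  [-29, -26, -30, -26, -24]
Key observation: the optimum is the walk 2->2->4->1->3, with weight (-7) + (-7) + (-6) + (-9) = -29.
Optimal value attained by: walk 2->2->4->1->3.
Answer: (W^⊗4)[2][3] = -29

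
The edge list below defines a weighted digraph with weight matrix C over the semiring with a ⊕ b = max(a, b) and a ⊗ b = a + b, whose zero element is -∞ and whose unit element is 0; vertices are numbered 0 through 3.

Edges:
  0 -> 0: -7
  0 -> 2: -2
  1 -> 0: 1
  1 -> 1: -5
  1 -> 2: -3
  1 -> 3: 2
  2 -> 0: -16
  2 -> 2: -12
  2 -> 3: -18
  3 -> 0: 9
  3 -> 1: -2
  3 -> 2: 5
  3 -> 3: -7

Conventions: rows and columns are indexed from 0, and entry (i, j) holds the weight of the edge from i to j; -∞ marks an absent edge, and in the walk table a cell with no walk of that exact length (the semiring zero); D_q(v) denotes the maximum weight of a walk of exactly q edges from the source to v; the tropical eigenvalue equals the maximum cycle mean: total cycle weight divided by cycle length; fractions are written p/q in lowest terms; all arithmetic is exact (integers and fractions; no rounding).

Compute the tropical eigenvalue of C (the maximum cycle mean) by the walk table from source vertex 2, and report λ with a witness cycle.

q=0: [-∞, -∞, 0, -∞]
q=1: [-16, -∞, -12, -18]
q=2: [-9, -20, -13, -25]
q=3: [-16, -25, -11, -18]
q=4: [-9, -20, -13, -23]
Optimal cycle mean attained by: cycle 1->3->1, total 2 + (-2), length 2.
Answer: λ = 0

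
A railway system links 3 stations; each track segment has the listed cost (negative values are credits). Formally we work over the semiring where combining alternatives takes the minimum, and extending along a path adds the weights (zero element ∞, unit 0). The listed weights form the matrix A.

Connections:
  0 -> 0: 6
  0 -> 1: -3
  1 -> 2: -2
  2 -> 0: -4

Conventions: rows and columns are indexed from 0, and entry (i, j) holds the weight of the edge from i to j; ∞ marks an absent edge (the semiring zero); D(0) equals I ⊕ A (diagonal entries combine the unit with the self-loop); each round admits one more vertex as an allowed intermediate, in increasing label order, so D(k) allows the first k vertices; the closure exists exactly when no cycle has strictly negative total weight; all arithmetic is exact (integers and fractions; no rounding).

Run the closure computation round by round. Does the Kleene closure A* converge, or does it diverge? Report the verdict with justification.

D(0):
  [0, -3, ∞]
  [∞, 0, -2]
  [-4, ∞, 0]
D(1):
  [0, -3, ∞]
  [∞, 0, -2]
  [-4, -7, 0]
Detection: at round 2, diagonal entry (2, 2) turns strictly negative.
Key observation: the cycle 2->0->1->2 has total weight (-4) + (-3) + (-2), which is strictly negative.
Answer: DIVERGES — negative cycle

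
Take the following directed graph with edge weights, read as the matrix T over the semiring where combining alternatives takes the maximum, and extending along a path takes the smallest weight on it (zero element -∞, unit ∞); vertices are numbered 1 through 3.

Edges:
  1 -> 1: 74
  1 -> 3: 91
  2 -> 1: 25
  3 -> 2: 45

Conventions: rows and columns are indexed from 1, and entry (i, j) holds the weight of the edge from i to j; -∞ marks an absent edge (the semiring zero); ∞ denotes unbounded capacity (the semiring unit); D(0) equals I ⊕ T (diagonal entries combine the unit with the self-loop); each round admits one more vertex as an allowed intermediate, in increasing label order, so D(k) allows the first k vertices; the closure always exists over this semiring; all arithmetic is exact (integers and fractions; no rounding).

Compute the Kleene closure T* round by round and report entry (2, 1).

D(0):
  [∞, -∞, 91]
  [25, ∞, -∞]
  [-∞, 45, ∞]
D(1):
  [∞, -∞, 91]
  [25, ∞, 25]
  [-∞, 45, ∞]
D(2):
  [∞, -∞, 91]
  [25, ∞, 25]
  [25, 45, ∞]
D(3):
  [∞, 45, 91]
  [25, ∞, 25]
  [25, 45, ∞]
Answer: T*[2][1] = 25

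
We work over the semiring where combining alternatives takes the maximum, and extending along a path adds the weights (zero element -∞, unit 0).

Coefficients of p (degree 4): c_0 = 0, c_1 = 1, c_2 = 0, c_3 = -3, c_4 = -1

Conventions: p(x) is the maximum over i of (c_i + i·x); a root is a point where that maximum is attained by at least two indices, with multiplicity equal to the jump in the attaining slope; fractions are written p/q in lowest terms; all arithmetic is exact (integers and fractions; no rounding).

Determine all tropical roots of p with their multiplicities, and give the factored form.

hull edge (i=0, c=0) to (i=1, c=1): slope 1, span 1
hull edge (i=1, c=1) to (i=4, c=-1): slope -2/3, span 3
Factored form: p(x) = -1 ⊗ (x ⊕ (-1)) ⊗ (x ⊕ 2/3) ⊗ (x ⊕ 2/3) ⊗ (x ⊕ 2/3)
Answer: roots = -1 (mult 1), 2/3 (mult 3)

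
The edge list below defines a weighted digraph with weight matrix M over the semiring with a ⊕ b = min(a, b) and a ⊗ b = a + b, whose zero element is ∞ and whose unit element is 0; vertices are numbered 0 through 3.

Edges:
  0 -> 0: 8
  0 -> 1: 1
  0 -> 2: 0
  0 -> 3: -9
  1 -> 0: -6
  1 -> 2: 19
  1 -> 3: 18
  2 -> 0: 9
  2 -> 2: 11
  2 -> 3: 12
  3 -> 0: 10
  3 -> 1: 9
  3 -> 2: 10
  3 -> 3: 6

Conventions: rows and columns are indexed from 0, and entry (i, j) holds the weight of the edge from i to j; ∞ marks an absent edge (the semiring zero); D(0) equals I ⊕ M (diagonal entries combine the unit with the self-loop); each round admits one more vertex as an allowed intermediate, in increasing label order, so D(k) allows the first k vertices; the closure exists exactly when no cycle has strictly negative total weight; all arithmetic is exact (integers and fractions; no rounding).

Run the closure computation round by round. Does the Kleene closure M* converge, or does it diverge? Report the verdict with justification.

D(0):
  [0, 1, 0, -9]
  [-6, 0, 19, 18]
  [9, ∞, 0, 12]
  [10, 9, 10, 0]
Detection: at round 1, diagonal entry (1, 1) turns strictly negative.
Key observation: the cycle 1->0->1 has total weight (-6) + 1, which is strictly negative.
Answer: DIVERGES — negative cycle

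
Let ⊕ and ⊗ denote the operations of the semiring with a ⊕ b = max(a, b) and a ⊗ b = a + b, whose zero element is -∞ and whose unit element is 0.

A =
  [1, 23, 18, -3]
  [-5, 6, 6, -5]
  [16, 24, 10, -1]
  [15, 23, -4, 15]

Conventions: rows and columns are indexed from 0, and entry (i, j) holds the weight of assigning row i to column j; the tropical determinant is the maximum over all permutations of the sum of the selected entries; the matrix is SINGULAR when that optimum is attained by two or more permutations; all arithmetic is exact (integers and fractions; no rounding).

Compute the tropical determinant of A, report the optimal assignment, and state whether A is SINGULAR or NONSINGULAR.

σ = (0, 1, 2, 3): 1 + 6 + 10 + 15 = 32
σ = (0, 1, 3, 2): 1 + 6 + (-1) + (-4) = 2
σ = (0, 2, 1, 3): 1 + 6 + 24 + 15 = 46
σ = (0, 2, 3, 1): 1 + 6 + (-1) + 23 = 29
σ = (0, 3, 1, 2): 1 + (-5) + 24 + (-4) = 16
σ = (0, 3, 2, 1): 1 + (-5) + 10 + 23 = 29
σ = (1, 0, 2, 3): 23 + (-5) + 10 + 15 = 43
σ = (1, 0, 3, 2): 23 + (-5) + (-1) + (-4) = 13
σ = (1, 2, 0, 3): 23 + 6 + 16 + 15 = 60
σ = (1, 2, 3, 0): 23 + 6 + (-1) + 15 = 43
σ = (1, 3, 0, 2): 23 + (-5) + 16 + (-4) = 30
σ = (1, 3, 2, 0): 23 + (-5) + 10 + 15 = 43
σ = (2, 0, 1, 3): 18 + (-5) + 24 + 15 = 52
σ = (2, 0, 3, 1): 18 + (-5) + (-1) + 23 = 35
σ = (2, 1, 0, 3): 18 + 6 + 16 + 15 = 55
σ = (2, 1, 3, 0): 18 + 6 + (-1) + 15 = 38
σ = (2, 3, 0, 1): 18 + (-5) + 16 + 23 = 52
σ = (2, 3, 1, 0): 18 + (-5) + 24 + 15 = 52
σ = (3, 0, 1, 2): (-3) + (-5) + 24 + (-4) = 12
σ = (3, 0, 2, 1): (-3) + (-5) + 10 + 23 = 25
σ = (3, 1, 0, 2): (-3) + 6 + 16 + (-4) = 15
σ = (3, 1, 2, 0): (-3) + 6 + 10 + 15 = 28
σ = (3, 2, 0, 1): (-3) + 6 + 16 + 23 = 42
σ = (3, 2, 1, 0): (-3) + 6 + 24 + 15 = 42
Optimal value attained by: σ = (1, 2, 0, 3).
Answer: det⊕(A) = 60; verdict: NONSINGULAR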